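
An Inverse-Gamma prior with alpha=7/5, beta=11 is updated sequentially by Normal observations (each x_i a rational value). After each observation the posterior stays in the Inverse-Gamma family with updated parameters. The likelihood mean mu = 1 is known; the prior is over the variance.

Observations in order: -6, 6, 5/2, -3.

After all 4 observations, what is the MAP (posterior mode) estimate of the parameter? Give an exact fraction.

obs 1: x=-6 → posterior Inverse-Gamma(19/10, 71/2)
obs 2: x=6 → posterior Inverse-Gamma(12/5, 48)
obs 3: x=5/2 → posterior Inverse-Gamma(29/10, 393/8)
obs 4: x=-3 → posterior Inverse-Gamma(17/5, 457/8)

2285/176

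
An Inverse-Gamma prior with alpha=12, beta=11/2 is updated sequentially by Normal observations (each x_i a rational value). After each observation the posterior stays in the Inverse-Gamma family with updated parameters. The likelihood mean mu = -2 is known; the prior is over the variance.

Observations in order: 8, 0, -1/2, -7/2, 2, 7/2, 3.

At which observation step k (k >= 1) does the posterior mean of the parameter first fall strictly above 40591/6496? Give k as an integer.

k = 7

obs 1: x=8 → posterior Inverse-Gamma(25/2, 111/2)
obs 2: x=0 → posterior Inverse-Gamma(13, 115/2)
obs 3: x=-1/2 → posterior Inverse-Gamma(27/2, 469/8)
obs 4: x=-7/2 → posterior Inverse-Gamma(14, 239/4)
obs 5: x=2 → posterior Inverse-Gamma(29/2, 271/4)
obs 6: x=7/2 → posterior Inverse-Gamma(15, 663/8)
obs 7: x=3 → posterior Inverse-Gamma(31/2, 763/8)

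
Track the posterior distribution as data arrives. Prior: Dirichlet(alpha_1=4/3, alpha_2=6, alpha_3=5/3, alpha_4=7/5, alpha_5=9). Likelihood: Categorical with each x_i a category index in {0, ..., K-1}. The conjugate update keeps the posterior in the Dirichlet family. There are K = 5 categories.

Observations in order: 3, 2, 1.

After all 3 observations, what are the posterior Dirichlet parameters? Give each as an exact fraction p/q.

obs 1: x=3 → posterior Dirichlet(4/3, 6, 5/3, 12/5, 9)
obs 2: x=2 → posterior Dirichlet(4/3, 6, 8/3, 12/5, 9)
obs 3: x=1 → posterior Dirichlet(4/3, 7, 8/3, 12/5, 9)

alpha_1=4/3, alpha_2=7, alpha_3=8/3, alpha_4=12/5, alpha_5=9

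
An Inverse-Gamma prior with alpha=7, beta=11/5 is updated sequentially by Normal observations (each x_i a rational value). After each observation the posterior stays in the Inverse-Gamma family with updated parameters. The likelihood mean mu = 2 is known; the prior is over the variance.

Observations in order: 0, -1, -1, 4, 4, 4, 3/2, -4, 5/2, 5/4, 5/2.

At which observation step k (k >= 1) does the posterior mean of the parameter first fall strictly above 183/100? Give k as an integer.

obs 1: x=0 → posterior Inverse-Gamma(15/2, 21/5)
obs 2: x=-1 → posterior Inverse-Gamma(8, 87/10)
obs 3: x=-1 → posterior Inverse-Gamma(17/2, 66/5)
obs 4: x=4 → posterior Inverse-Gamma(9, 76/5)
obs 5: x=4 → posterior Inverse-Gamma(19/2, 86/5)
obs 6: x=4 → posterior Inverse-Gamma(10, 96/5)
obs 7: x=3/2 → posterior Inverse-Gamma(21/2, 773/40)
obs 8: x=-4 → posterior Inverse-Gamma(11, 1493/40)
obs 9: x=5/2 → posterior Inverse-Gamma(23/2, 749/20)
obs 10: x=5/4 → posterior Inverse-Gamma(12, 6037/160)
obs 11: x=5/2 → posterior Inverse-Gamma(25/2, 6057/160)

k = 4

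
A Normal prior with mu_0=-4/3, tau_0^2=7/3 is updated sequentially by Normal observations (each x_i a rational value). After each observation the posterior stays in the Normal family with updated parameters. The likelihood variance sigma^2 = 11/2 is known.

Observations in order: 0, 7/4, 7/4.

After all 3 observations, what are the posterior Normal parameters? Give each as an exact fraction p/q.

obs 1: x=0 → posterior Normal(-44/47, 77/47)
obs 2: x=7/4 → posterior Normal(-39/122, 77/61)
obs 3: x=7/4 → posterior Normal(1/15, 77/75)

mu_0=1/15, tau_0^2=77/75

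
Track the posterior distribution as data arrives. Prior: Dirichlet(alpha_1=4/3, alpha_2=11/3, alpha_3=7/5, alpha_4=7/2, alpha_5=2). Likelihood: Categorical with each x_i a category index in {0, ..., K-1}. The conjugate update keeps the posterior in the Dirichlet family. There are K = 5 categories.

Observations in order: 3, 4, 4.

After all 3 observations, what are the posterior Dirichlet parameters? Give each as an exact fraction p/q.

alpha_1=4/3, alpha_2=11/3, alpha_3=7/5, alpha_4=9/2, alpha_5=4

obs 1: x=3 → posterior Dirichlet(4/3, 11/3, 7/5, 9/2, 2)
obs 2: x=4 → posterior Dirichlet(4/3, 11/3, 7/5, 9/2, 3)
obs 3: x=4 → posterior Dirichlet(4/3, 11/3, 7/5, 9/2, 4)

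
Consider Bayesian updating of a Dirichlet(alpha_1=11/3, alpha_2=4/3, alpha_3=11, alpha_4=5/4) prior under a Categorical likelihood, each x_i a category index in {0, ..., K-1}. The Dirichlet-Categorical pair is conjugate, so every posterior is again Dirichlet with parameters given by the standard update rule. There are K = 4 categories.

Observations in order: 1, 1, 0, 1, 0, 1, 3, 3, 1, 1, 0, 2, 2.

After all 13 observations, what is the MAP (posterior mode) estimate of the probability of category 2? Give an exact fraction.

16/35

obs 1: x=1 → posterior Dirichlet(11/3, 7/3, 11, 5/4)
obs 2: x=1 → posterior Dirichlet(11/3, 10/3, 11, 5/4)
obs 3: x=0 → posterior Dirichlet(14/3, 10/3, 11, 5/4)
obs 4: x=1 → posterior Dirichlet(14/3, 13/3, 11, 5/4)
obs 5: x=0 → posterior Dirichlet(17/3, 13/3, 11, 5/4)
obs 6: x=1 → posterior Dirichlet(17/3, 16/3, 11, 5/4)
obs 7: x=3 → posterior Dirichlet(17/3, 16/3, 11, 9/4)
obs 8: x=3 → posterior Dirichlet(17/3, 16/3, 11, 13/4)
obs 9: x=1 → posterior Dirichlet(17/3, 19/3, 11, 13/4)
obs 10: x=1 → posterior Dirichlet(17/3, 22/3, 11, 13/4)
obs 11: x=0 → posterior Dirichlet(20/3, 22/3, 11, 13/4)
obs 12: x=2 → posterior Dirichlet(20/3, 22/3, 12, 13/4)
obs 13: x=2 → posterior Dirichlet(20/3, 22/3, 13, 13/4)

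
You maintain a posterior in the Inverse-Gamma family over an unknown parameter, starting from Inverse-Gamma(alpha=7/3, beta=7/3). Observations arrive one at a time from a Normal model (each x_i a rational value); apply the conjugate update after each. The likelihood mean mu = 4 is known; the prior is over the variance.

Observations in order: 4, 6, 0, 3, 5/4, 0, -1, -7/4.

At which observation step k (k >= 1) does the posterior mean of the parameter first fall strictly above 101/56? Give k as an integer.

k = 2

obs 1: x=4 → posterior Inverse-Gamma(17/6, 7/3)
obs 2: x=6 → posterior Inverse-Gamma(10/3, 13/3)
obs 3: x=0 → posterior Inverse-Gamma(23/6, 37/3)
obs 4: x=3 → posterior Inverse-Gamma(13/3, 77/6)
obs 5: x=5/4 → posterior Inverse-Gamma(29/6, 1595/96)
obs 6: x=0 → posterior Inverse-Gamma(16/3, 2363/96)
obs 7: x=-1 → posterior Inverse-Gamma(35/6, 3563/96)
obs 8: x=-7/4 → posterior Inverse-Gamma(19/3, 2575/48)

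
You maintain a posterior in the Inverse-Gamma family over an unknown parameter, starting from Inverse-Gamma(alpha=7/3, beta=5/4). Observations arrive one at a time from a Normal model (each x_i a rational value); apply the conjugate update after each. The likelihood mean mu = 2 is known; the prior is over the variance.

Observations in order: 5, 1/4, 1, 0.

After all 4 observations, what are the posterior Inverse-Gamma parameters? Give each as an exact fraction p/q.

obs 1: x=5 → posterior Inverse-Gamma(17/6, 23/4)
obs 2: x=1/4 → posterior Inverse-Gamma(10/3, 233/32)
obs 3: x=1 → posterior Inverse-Gamma(23/6, 249/32)
obs 4: x=0 → posterior Inverse-Gamma(13/3, 313/32)

alpha=13/3, beta=313/32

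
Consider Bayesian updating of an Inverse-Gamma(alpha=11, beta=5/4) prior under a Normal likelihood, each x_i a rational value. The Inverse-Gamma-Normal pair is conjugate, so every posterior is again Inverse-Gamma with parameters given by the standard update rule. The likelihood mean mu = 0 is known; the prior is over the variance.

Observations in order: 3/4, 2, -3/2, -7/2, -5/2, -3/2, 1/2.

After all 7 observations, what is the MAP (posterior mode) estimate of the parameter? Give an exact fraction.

485/496

obs 1: x=3/4 → posterior Inverse-Gamma(23/2, 49/32)
obs 2: x=2 → posterior Inverse-Gamma(12, 113/32)
obs 3: x=-3/2 → posterior Inverse-Gamma(25/2, 149/32)
obs 4: x=-7/2 → posterior Inverse-Gamma(13, 345/32)
obs 5: x=-5/2 → posterior Inverse-Gamma(27/2, 445/32)
obs 6: x=-3/2 → posterior Inverse-Gamma(14, 481/32)
obs 7: x=1/2 → posterior Inverse-Gamma(29/2, 485/32)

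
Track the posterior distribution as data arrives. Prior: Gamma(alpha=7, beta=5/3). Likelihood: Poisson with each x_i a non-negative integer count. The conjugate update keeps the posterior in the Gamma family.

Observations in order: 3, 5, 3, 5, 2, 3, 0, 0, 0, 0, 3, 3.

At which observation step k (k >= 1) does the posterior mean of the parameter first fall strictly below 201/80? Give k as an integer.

obs 1: x=3 → posterior Gamma(10, 8/3)
obs 2: x=5 → posterior Gamma(15, 11/3)
obs 3: x=3 → posterior Gamma(18, 14/3)
obs 4: x=5 → posterior Gamma(23, 17/3)
obs 5: x=2 → posterior Gamma(25, 20/3)
obs 6: x=3 → posterior Gamma(28, 23/3)
obs 7: x=0 → posterior Gamma(28, 26/3)
obs 8: x=0 → posterior Gamma(28, 29/3)
obs 9: x=0 → posterior Gamma(28, 32/3)
obs 10: x=0 → posterior Gamma(28, 35/3)
obs 11: x=3 → posterior Gamma(31, 38/3)
obs 12: x=3 → posterior Gamma(34, 41/3)

k = 10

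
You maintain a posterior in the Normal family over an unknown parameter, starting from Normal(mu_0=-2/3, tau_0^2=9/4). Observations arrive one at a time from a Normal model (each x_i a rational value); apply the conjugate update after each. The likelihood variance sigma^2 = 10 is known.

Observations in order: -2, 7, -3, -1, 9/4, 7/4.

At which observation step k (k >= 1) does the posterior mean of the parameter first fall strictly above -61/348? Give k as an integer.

obs 1: x=-2 → posterior Normal(-134/147, 90/49)
obs 2: x=7 → posterior Normal(55/174, 45/29)
obs 3: x=-3 → posterior Normal(-26/201, 90/67)
obs 4: x=-1 → posterior Normal(-53/228, 45/38)
obs 5: x=9/4 → posterior Normal(31/1020, 18/17)
obs 6: x=7/4 → posterior Normal(55/282, 45/47)

k = 2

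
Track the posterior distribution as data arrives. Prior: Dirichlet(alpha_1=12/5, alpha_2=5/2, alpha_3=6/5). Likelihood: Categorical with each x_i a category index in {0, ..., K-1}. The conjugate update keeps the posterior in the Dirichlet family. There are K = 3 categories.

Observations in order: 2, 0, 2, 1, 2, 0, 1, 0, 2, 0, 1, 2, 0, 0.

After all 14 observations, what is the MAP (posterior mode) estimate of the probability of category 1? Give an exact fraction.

obs 1: x=2 → posterior Dirichlet(12/5, 5/2, 11/5)
obs 2: x=0 → posterior Dirichlet(17/5, 5/2, 11/5)
obs 3: x=2 → posterior Dirichlet(17/5, 5/2, 16/5)
obs 4: x=1 → posterior Dirichlet(17/5, 7/2, 16/5)
obs 5: x=2 → posterior Dirichlet(17/5, 7/2, 21/5)
obs 6: x=0 → posterior Dirichlet(22/5, 7/2, 21/5)
obs 7: x=1 → posterior Dirichlet(22/5, 9/2, 21/5)
obs 8: x=0 → posterior Dirichlet(27/5, 9/2, 21/5)
obs 9: x=2 → posterior Dirichlet(27/5, 9/2, 26/5)
obs 10: x=0 → posterior Dirichlet(32/5, 9/2, 26/5)
obs 11: x=1 → posterior Dirichlet(32/5, 11/2, 26/5)
obs 12: x=2 → posterior Dirichlet(32/5, 11/2, 31/5)
obs 13: x=0 → posterior Dirichlet(37/5, 11/2, 31/5)
obs 14: x=0 → posterior Dirichlet(42/5, 11/2, 31/5)

5/19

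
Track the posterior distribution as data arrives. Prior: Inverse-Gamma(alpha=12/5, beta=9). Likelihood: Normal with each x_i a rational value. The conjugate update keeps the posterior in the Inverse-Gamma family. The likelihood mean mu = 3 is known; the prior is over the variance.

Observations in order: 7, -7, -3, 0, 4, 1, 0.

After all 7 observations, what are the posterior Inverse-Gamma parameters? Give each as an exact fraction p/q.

alpha=59/10, beta=193/2

obs 1: x=7 → posterior Inverse-Gamma(29/10, 17)
obs 2: x=-7 → posterior Inverse-Gamma(17/5, 67)
obs 3: x=-3 → posterior Inverse-Gamma(39/10, 85)
obs 4: x=0 → posterior Inverse-Gamma(22/5, 179/2)
obs 5: x=4 → posterior Inverse-Gamma(49/10, 90)
obs 6: x=1 → posterior Inverse-Gamma(27/5, 92)
obs 7: x=0 → posterior Inverse-Gamma(59/10, 193/2)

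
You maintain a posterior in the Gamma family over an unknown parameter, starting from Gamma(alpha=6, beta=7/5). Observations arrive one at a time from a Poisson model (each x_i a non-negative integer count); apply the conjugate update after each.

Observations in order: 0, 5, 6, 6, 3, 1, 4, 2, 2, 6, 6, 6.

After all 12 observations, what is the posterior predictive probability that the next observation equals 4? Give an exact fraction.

obs 1: x=0 → posterior Gamma(6, 12/5)
obs 2: x=5 → posterior Gamma(11, 17/5)
obs 3: x=6 → posterior Gamma(17, 22/5)
obs 4: x=6 → posterior Gamma(23, 27/5)
obs 5: x=3 → posterior Gamma(26, 32/5)
obs 6: x=1 → posterior Gamma(27, 37/5)
obs 7: x=4 → posterior Gamma(31, 42/5)
obs 8: x=2 → posterior Gamma(33, 47/5)
obs 9: x=2 → posterior Gamma(35, 52/5)
obs 10: x=6 → posterior Gamma(41, 57/5)
obs 11: x=6 → posterior Gamma(47, 62/5)
obs 12: x=6 → posterior Gamma(53, 67/5)

77193575905183006107933249108485232377236961158173296602400456402971039103564267870523787226448384209375/409901767950076000801090440192650884347210007956666418050910255742164233311749019559859928791937905065984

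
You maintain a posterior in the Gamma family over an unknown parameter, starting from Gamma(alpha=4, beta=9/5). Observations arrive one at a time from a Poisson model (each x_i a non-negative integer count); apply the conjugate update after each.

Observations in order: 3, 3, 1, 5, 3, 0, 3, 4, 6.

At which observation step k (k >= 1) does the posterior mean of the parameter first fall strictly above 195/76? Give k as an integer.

obs 1: x=3 → posterior Gamma(7, 14/5)
obs 2: x=3 → posterior Gamma(10, 19/5)
obs 3: x=1 → posterior Gamma(11, 24/5)
obs 4: x=5 → posterior Gamma(16, 29/5)
obs 5: x=3 → posterior Gamma(19, 34/5)
obs 6: x=0 → posterior Gamma(19, 39/5)
obs 7: x=3 → posterior Gamma(22, 44/5)
obs 8: x=4 → posterior Gamma(26, 49/5)
obs 9: x=6 → posterior Gamma(32, 54/5)

k = 2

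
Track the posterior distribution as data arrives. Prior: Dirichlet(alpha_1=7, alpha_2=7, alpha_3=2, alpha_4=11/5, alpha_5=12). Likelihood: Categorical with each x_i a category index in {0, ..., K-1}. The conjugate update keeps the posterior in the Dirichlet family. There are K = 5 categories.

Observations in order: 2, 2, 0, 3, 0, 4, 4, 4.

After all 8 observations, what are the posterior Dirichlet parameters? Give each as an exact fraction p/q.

alpha_1=9, alpha_2=7, alpha_3=4, alpha_4=16/5, alpha_5=15

obs 1: x=2 → posterior Dirichlet(7, 7, 3, 11/5, 12)
obs 2: x=2 → posterior Dirichlet(7, 7, 4, 11/5, 12)
obs 3: x=0 → posterior Dirichlet(8, 7, 4, 11/5, 12)
obs 4: x=3 → posterior Dirichlet(8, 7, 4, 16/5, 12)
obs 5: x=0 → posterior Dirichlet(9, 7, 4, 16/5, 12)
obs 6: x=4 → posterior Dirichlet(9, 7, 4, 16/5, 13)
obs 7: x=4 → posterior Dirichlet(9, 7, 4, 16/5, 14)
obs 8: x=4 → posterior Dirichlet(9, 7, 4, 16/5, 15)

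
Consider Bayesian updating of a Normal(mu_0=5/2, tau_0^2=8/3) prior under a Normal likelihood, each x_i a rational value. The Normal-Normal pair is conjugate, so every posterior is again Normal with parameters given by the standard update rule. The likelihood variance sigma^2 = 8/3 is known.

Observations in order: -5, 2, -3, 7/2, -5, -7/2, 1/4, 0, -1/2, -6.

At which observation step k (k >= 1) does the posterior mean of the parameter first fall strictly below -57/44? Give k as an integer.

k = 10

obs 1: x=-5 → posterior Normal(-5/4, 4/3)
obs 2: x=2 → posterior Normal(-1/6, 8/9)
obs 3: x=-3 → posterior Normal(-7/8, 2/3)
obs 4: x=7/2 → posterior Normal(0, 8/15)
obs 5: x=-5 → posterior Normal(-5/6, 4/9)
obs 6: x=-7/2 → posterior Normal(-17/14, 8/21)
obs 7: x=1/4 → posterior Normal(-33/32, 1/3)
obs 8: x=0 → posterior Normal(-11/12, 8/27)
obs 9: x=-1/2 → posterior Normal(-7/8, 4/15)
obs 10: x=-6 → posterior Normal(-59/44, 8/33)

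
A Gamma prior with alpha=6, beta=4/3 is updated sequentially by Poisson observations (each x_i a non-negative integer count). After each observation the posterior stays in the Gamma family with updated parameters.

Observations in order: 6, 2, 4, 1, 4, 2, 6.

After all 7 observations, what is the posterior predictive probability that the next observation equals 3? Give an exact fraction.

obs 1: x=6 → posterior Gamma(12, 7/3)
obs 2: x=2 → posterior Gamma(14, 10/3)
obs 3: x=4 → posterior Gamma(18, 13/3)
obs 4: x=1 → posterior Gamma(19, 16/3)
obs 5: x=4 → posterior Gamma(23, 19/3)
obs 6: x=2 → posterior Gamma(25, 22/3)
obs 7: x=6 → posterior Gamma(31, 25/3)

199644988041480786478132358752191066741943359375/998281638080293452596945640007703682371219881984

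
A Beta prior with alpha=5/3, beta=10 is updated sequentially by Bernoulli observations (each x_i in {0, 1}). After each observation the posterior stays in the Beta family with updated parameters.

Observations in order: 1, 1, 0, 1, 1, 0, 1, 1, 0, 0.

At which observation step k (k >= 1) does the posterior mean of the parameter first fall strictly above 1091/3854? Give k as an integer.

obs 1: x=1 → posterior Beta(8/3, 10)
obs 2: x=1 → posterior Beta(11/3, 10)
obs 3: x=0 → posterior Beta(11/3, 11)
obs 4: x=1 → posterior Beta(14/3, 11)
obs 5: x=1 → posterior Beta(17/3, 11)
obs 6: x=0 → posterior Beta(17/3, 12)
obs 7: x=1 → posterior Beta(20/3, 12)
obs 8: x=1 → posterior Beta(23/3, 12)
obs 9: x=0 → posterior Beta(23/3, 13)
obs 10: x=0 → posterior Beta(23/3, 14)

k = 4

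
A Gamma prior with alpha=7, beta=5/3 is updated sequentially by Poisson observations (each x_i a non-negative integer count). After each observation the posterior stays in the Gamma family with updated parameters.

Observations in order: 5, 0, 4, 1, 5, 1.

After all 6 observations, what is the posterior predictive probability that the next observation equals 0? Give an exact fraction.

obs 1: x=5 → posterior Gamma(12, 8/3)
obs 2: x=0 → posterior Gamma(12, 11/3)
obs 3: x=4 → posterior Gamma(16, 14/3)
obs 4: x=1 → posterior Gamma(17, 17/3)
obs 5: x=5 → posterior Gamma(22, 20/3)
obs 6: x=1 → posterior Gamma(23, 23/3)

20880467999847912034355032910567/350257144982200575261531309080576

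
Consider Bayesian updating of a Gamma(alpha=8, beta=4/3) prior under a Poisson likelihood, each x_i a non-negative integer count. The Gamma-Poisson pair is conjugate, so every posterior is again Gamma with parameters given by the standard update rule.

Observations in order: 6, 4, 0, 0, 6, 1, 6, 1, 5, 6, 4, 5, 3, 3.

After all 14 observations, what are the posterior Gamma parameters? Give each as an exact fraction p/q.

alpha=58, beta=46/3

obs 1: x=6 → posterior Gamma(14, 7/3)
obs 2: x=4 → posterior Gamma(18, 10/3)
obs 3: x=0 → posterior Gamma(18, 13/3)
obs 4: x=0 → posterior Gamma(18, 16/3)
obs 5: x=6 → posterior Gamma(24, 19/3)
obs 6: x=1 → posterior Gamma(25, 22/3)
obs 7: x=6 → posterior Gamma(31, 25/3)
obs 8: x=1 → posterior Gamma(32, 28/3)
obs 9: x=5 → posterior Gamma(37, 31/3)
obs 10: x=6 → posterior Gamma(43, 34/3)
obs 11: x=4 → posterior Gamma(47, 37/3)
obs 12: x=5 → posterior Gamma(52, 40/3)
obs 13: x=3 → posterior Gamma(55, 43/3)
obs 14: x=3 → posterior Gamma(58, 46/3)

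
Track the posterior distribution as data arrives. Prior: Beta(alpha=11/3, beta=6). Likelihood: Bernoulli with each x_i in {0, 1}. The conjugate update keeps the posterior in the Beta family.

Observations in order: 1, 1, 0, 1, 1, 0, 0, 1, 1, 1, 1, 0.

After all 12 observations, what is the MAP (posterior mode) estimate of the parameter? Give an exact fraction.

32/59

obs 1: x=1 → posterior Beta(14/3, 6)
obs 2: x=1 → posterior Beta(17/3, 6)
obs 3: x=0 → posterior Beta(17/3, 7)
obs 4: x=1 → posterior Beta(20/3, 7)
obs 5: x=1 → posterior Beta(23/3, 7)
obs 6: x=0 → posterior Beta(23/3, 8)
obs 7: x=0 → posterior Beta(23/3, 9)
obs 8: x=1 → posterior Beta(26/3, 9)
obs 9: x=1 → posterior Beta(29/3, 9)
obs 10: x=1 → posterior Beta(32/3, 9)
obs 11: x=1 → posterior Beta(35/3, 9)
obs 12: x=0 → posterior Beta(35/3, 10)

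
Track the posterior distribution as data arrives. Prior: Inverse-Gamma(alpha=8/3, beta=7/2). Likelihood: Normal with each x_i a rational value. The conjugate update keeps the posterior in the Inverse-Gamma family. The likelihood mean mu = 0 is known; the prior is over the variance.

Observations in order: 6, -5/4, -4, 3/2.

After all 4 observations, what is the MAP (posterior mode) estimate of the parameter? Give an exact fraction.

obs 1: x=6 → posterior Inverse-Gamma(19/6, 43/2)
obs 2: x=-5/4 → posterior Inverse-Gamma(11/3, 713/32)
obs 3: x=-4 → posterior Inverse-Gamma(25/6, 969/32)
obs 4: x=3/2 → posterior Inverse-Gamma(14/3, 1005/32)

3015/544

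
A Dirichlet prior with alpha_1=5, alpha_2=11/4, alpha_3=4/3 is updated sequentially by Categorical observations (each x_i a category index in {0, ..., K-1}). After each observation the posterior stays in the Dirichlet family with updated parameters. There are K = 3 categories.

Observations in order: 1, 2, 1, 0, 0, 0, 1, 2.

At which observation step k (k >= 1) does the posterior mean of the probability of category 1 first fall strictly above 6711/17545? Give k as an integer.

k = 3

obs 1: x=1 → posterior Dirichlet(5, 15/4, 4/3)
obs 2: x=2 → posterior Dirichlet(5, 15/4, 7/3)
obs 3: x=1 → posterior Dirichlet(5, 19/4, 7/3)
obs 4: x=0 → posterior Dirichlet(6, 19/4, 7/3)
obs 5: x=0 → posterior Dirichlet(7, 19/4, 7/3)
obs 6: x=0 → posterior Dirichlet(8, 19/4, 7/3)
obs 7: x=1 → posterior Dirichlet(8, 23/4, 7/3)
obs 8: x=2 → posterior Dirichlet(8, 23/4, 10/3)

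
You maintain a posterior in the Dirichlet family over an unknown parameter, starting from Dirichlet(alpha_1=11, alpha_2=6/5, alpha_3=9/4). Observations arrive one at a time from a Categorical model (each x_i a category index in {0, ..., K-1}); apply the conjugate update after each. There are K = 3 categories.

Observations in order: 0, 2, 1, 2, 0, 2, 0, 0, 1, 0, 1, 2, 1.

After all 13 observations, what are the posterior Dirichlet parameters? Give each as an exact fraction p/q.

alpha_1=16, alpha_2=26/5, alpha_3=25/4

obs 1: x=0 → posterior Dirichlet(12, 6/5, 9/4)
obs 2: x=2 → posterior Dirichlet(12, 6/5, 13/4)
obs 3: x=1 → posterior Dirichlet(12, 11/5, 13/4)
obs 4: x=2 → posterior Dirichlet(12, 11/5, 17/4)
obs 5: x=0 → posterior Dirichlet(13, 11/5, 17/4)
obs 6: x=2 → posterior Dirichlet(13, 11/5, 21/4)
obs 7: x=0 → posterior Dirichlet(14, 11/5, 21/4)
obs 8: x=0 → posterior Dirichlet(15, 11/5, 21/4)
obs 9: x=1 → posterior Dirichlet(15, 16/5, 21/4)
obs 10: x=0 → posterior Dirichlet(16, 16/5, 21/4)
obs 11: x=1 → posterior Dirichlet(16, 21/5, 21/4)
obs 12: x=2 → posterior Dirichlet(16, 21/5, 25/4)
obs 13: x=1 → posterior Dirichlet(16, 26/5, 25/4)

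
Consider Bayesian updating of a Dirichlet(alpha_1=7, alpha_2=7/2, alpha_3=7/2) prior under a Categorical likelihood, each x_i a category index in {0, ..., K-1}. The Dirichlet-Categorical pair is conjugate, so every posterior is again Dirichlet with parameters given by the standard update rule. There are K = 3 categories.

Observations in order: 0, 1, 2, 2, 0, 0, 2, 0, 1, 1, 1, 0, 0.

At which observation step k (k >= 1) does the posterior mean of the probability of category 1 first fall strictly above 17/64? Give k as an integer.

k = 2

obs 1: x=0 → posterior Dirichlet(8, 7/2, 7/2)
obs 2: x=1 → posterior Dirichlet(8, 9/2, 7/2)
obs 3: x=2 → posterior Dirichlet(8, 9/2, 9/2)
obs 4: x=2 → posterior Dirichlet(8, 9/2, 11/2)
obs 5: x=0 → posterior Dirichlet(9, 9/2, 11/2)
obs 6: x=0 → posterior Dirichlet(10, 9/2, 11/2)
obs 7: x=2 → posterior Dirichlet(10, 9/2, 13/2)
obs 8: x=0 → posterior Dirichlet(11, 9/2, 13/2)
obs 9: x=1 → posterior Dirichlet(11, 11/2, 13/2)
obs 10: x=1 → posterior Dirichlet(11, 13/2, 13/2)
obs 11: x=1 → posterior Dirichlet(11, 15/2, 13/2)
obs 12: x=0 → posterior Dirichlet(12, 15/2, 13/2)
obs 13: x=0 → posterior Dirichlet(13, 15/2, 13/2)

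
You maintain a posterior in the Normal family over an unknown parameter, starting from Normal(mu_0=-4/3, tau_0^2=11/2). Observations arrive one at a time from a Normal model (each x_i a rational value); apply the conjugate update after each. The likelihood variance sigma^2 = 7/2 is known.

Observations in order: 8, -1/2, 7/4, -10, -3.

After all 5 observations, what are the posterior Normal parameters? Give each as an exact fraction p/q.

obs 1: x=8 → posterior Normal(118/27, 77/36)
obs 2: x=-1/2 → posterior Normal(439/174, 77/58)
obs 3: x=7/4 → posterior Normal(1109/480, 77/80)
obs 4: x=-10 → posterior Normal(-211/612, 77/102)
obs 5: x=-3 → posterior Normal(-607/744, 77/124)

mu_0=-607/744, tau_0^2=77/124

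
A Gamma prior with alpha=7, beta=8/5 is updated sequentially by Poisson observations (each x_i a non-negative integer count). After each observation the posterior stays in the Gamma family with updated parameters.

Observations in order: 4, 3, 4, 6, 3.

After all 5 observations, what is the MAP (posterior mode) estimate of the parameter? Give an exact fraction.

obs 1: x=4 → posterior Gamma(11, 13/5)
obs 2: x=3 → posterior Gamma(14, 18/5)
obs 3: x=4 → posterior Gamma(18, 23/5)
obs 4: x=6 → posterior Gamma(24, 28/5)
obs 5: x=3 → posterior Gamma(27, 33/5)

130/33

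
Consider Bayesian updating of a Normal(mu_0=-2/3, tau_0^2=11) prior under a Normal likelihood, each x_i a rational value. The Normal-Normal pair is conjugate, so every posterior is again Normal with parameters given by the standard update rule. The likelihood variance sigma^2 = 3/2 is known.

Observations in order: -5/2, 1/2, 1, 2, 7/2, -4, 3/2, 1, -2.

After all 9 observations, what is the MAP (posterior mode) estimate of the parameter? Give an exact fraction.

20/201

obs 1: x=-5/2 → posterior Normal(-57/25, 33/25)
obs 2: x=1/2 → posterior Normal(-46/47, 33/47)
obs 3: x=1 → posterior Normal(-8/23, 11/23)
obs 4: x=2 → posterior Normal(20/91, 33/91)
obs 5: x=7/2 → posterior Normal(97/113, 33/113)
obs 6: x=-4 → posterior Normal(1/15, 11/45)
obs 7: x=3/2 → posterior Normal(42/157, 33/157)
obs 8: x=1 → posterior Normal(64/179, 33/179)
obs 9: x=-2 → posterior Normal(20/201, 11/67)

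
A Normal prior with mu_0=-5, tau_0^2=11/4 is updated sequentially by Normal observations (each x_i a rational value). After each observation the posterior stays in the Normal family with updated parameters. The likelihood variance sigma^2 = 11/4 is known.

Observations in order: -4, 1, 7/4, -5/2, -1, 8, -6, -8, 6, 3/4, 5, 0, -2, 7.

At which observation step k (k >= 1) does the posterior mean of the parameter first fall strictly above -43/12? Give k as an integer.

k = 2

obs 1: x=-4 → posterior Normal(-9/2, 11/8)
obs 2: x=1 → posterior Normal(-8/3, 11/12)
obs 3: x=7/4 → posterior Normal(-25/16, 11/16)
obs 4: x=-5/2 → posterior Normal(-7/4, 11/20)
obs 5: x=-1 → posterior Normal(-13/8, 11/24)
obs 6: x=8 → posterior Normal(-1/4, 11/28)
obs 7: x=-6 → posterior Normal(-31/32, 11/32)
obs 8: x=-8 → posterior Normal(-7/4, 11/36)
obs 9: x=6 → posterior Normal(-39/40, 11/40)
obs 10: x=3/4 → posterior Normal(-9/11, 1/4)
obs 11: x=5 → posterior Normal(-1/3, 11/48)
obs 12: x=0 → posterior Normal(-4/13, 11/52)
obs 13: x=-2 → posterior Normal(-3/7, 11/56)
obs 14: x=7 → posterior Normal(1/15, 11/60)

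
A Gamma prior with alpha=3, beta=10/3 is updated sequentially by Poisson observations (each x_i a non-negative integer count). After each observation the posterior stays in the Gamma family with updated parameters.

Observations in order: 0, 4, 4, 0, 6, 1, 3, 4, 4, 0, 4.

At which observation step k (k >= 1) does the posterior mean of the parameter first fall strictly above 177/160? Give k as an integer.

k = 2

obs 1: x=0 → posterior Gamma(3, 13/3)
obs 2: x=4 → posterior Gamma(7, 16/3)
obs 3: x=4 → posterior Gamma(11, 19/3)
obs 4: x=0 → posterior Gamma(11, 22/3)
obs 5: x=6 → posterior Gamma(17, 25/3)
obs 6: x=1 → posterior Gamma(18, 28/3)
obs 7: x=3 → posterior Gamma(21, 31/3)
obs 8: x=4 → posterior Gamma(25, 34/3)
obs 9: x=4 → posterior Gamma(29, 37/3)
obs 10: x=0 → posterior Gamma(29, 40/3)
obs 11: x=4 → posterior Gamma(33, 43/3)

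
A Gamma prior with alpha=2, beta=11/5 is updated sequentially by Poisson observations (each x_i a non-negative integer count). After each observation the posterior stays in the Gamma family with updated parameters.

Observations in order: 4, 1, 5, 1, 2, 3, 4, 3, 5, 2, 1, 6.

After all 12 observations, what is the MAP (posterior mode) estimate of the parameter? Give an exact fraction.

190/71

obs 1: x=4 → posterior Gamma(6, 16/5)
obs 2: x=1 → posterior Gamma(7, 21/5)
obs 3: x=5 → posterior Gamma(12, 26/5)
obs 4: x=1 → posterior Gamma(13, 31/5)
obs 5: x=2 → posterior Gamma(15, 36/5)
obs 6: x=3 → posterior Gamma(18, 41/5)
obs 7: x=4 → posterior Gamma(22, 46/5)
obs 8: x=3 → posterior Gamma(25, 51/5)
obs 9: x=5 → posterior Gamma(30, 56/5)
obs 10: x=2 → posterior Gamma(32, 61/5)
obs 11: x=1 → posterior Gamma(33, 66/5)
obs 12: x=6 → posterior Gamma(39, 71/5)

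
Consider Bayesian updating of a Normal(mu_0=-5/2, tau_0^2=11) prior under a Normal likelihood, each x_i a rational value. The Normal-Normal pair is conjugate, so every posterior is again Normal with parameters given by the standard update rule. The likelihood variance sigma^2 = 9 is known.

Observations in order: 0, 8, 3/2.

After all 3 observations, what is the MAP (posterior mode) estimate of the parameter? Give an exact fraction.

41/21

obs 1: x=0 → posterior Normal(-9/8, 99/20)
obs 2: x=8 → posterior Normal(131/62, 99/31)
obs 3: x=3/2 → posterior Normal(41/21, 33/14)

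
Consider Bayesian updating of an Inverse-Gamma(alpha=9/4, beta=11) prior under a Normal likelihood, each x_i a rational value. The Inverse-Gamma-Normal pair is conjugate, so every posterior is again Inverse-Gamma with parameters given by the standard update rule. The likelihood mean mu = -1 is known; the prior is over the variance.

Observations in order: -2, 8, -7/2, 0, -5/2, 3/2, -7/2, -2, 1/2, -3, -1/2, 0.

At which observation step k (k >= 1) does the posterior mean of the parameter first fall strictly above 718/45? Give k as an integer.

k = 2

obs 1: x=-2 → posterior Inverse-Gamma(11/4, 23/2)
obs 2: x=8 → posterior Inverse-Gamma(13/4, 52)
obs 3: x=-7/2 → posterior Inverse-Gamma(15/4, 441/8)
obs 4: x=0 → posterior Inverse-Gamma(17/4, 445/8)
obs 5: x=-5/2 → posterior Inverse-Gamma(19/4, 227/4)
obs 6: x=3/2 → posterior Inverse-Gamma(21/4, 479/8)
obs 7: x=-7/2 → posterior Inverse-Gamma(23/4, 63)
obs 8: x=-2 → posterior Inverse-Gamma(25/4, 127/2)
obs 9: x=1/2 → posterior Inverse-Gamma(27/4, 517/8)
obs 10: x=-3 → posterior Inverse-Gamma(29/4, 533/8)
obs 11: x=-1/2 → posterior Inverse-Gamma(31/4, 267/4)
obs 12: x=0 → posterior Inverse-Gamma(33/4, 269/4)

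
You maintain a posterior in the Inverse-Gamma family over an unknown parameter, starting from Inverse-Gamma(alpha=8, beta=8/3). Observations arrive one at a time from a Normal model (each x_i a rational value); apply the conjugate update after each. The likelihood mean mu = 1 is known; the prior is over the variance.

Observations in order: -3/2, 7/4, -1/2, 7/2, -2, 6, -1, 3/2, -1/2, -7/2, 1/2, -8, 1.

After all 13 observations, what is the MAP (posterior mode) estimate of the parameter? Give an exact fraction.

obs 1: x=-3/2 → posterior Inverse-Gamma(17/2, 139/24)
obs 2: x=7/4 → posterior Inverse-Gamma(9, 583/96)
obs 3: x=-1/2 → posterior Inverse-Gamma(19/2, 691/96)
obs 4: x=7/2 → posterior Inverse-Gamma(10, 991/96)
obs 5: x=-2 → posterior Inverse-Gamma(21/2, 1423/96)
obs 6: x=6 → posterior Inverse-Gamma(11, 2623/96)
obs 7: x=-1 → posterior Inverse-Gamma(23/2, 2815/96)
obs 8: x=3/2 → posterior Inverse-Gamma(12, 2827/96)
obs 9: x=-1/2 → posterior Inverse-Gamma(25/2, 2935/96)
obs 10: x=-7/2 → posterior Inverse-Gamma(13, 3907/96)
obs 11: x=1/2 → posterior Inverse-Gamma(27/2, 3919/96)
obs 12: x=-8 → posterior Inverse-Gamma(14, 7807/96)
obs 13: x=1 → posterior Inverse-Gamma(29/2, 7807/96)

7807/1488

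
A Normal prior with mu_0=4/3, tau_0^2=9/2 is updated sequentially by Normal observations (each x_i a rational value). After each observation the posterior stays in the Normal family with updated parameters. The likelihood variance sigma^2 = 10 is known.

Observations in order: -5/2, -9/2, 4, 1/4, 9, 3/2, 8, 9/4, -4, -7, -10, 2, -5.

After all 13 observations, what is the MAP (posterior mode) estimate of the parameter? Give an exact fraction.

obs 1: x=-5/2 → posterior Normal(25/174, 90/29)
obs 2: x=-9/2 → posterior Normal(-109/114, 45/19)
obs 3: x=4 → posterior Normal(-1/141, 90/47)
obs 4: x=1/4 → posterior Normal(23/672, 45/28)
obs 5: x=9 → posterior Normal(199/156, 18/13)
obs 6: x=3/2 → posterior Normal(1157/888, 45/37)
obs 7: x=8 → posterior Normal(2021/996, 90/83)
obs 8: x=9/4 → posterior Normal(283/138, 45/46)
obs 9: x=-4 → posterior Normal(458/303, 90/101)
obs 10: x=-7 → posterior Normal(269/330, 9/11)
obs 11: x=-10 → posterior Normal(-1/357, 90/119)
obs 12: x=2 → posterior Normal(53/384, 45/64)
obs 13: x=-5 → posterior Normal(-82/411, 90/137)

-82/411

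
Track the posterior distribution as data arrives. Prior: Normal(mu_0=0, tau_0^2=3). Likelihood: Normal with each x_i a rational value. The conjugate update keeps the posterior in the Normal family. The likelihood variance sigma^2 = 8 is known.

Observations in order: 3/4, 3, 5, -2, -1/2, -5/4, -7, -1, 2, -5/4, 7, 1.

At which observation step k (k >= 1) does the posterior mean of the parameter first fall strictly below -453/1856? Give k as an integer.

obs 1: x=3/4 → posterior Normal(9/44, 24/11)
obs 2: x=3 → posterior Normal(45/56, 12/7)
obs 3: x=5 → posterior Normal(105/68, 24/17)
obs 4: x=-2 → posterior Normal(81/80, 6/5)
obs 5: x=-1/2 → posterior Normal(75/92, 24/23)
obs 6: x=-5/4 → posterior Normal(15/26, 12/13)
obs 7: x=-7 → posterior Normal(-6/29, 24/29)
obs 8: x=-1 → posterior Normal(-9/32, 3/4)
obs 9: x=2 → posterior Normal(-3/35, 24/35)
obs 10: x=-5/4 → posterior Normal(-27/152, 12/19)
obs 11: x=7 → posterior Normal(57/164, 24/41)
obs 12: x=1 → posterior Normal(69/176, 6/11)

k = 8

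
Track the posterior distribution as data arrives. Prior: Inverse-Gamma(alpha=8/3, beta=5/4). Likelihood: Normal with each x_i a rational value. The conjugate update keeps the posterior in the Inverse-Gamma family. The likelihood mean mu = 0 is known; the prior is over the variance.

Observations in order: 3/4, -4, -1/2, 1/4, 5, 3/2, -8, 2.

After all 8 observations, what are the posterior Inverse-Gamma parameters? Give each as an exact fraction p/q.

obs 1: x=3/4 → posterior Inverse-Gamma(19/6, 49/32)
obs 2: x=-4 → posterior Inverse-Gamma(11/3, 305/32)
obs 3: x=-1/2 → posterior Inverse-Gamma(25/6, 309/32)
obs 4: x=1/4 → posterior Inverse-Gamma(14/3, 155/16)
obs 5: x=5 → posterior Inverse-Gamma(31/6, 355/16)
obs 6: x=3/2 → posterior Inverse-Gamma(17/3, 373/16)
obs 7: x=-8 → posterior Inverse-Gamma(37/6, 885/16)
obs 8: x=2 → posterior Inverse-Gamma(20/3, 917/16)

alpha=20/3, beta=917/16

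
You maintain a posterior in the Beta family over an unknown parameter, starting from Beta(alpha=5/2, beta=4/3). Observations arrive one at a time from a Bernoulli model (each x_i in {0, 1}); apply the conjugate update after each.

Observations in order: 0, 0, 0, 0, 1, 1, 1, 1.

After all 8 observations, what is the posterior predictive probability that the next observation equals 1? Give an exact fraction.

obs 1: x=0 → posterior Beta(5/2, 7/3)
obs 2: x=0 → posterior Beta(5/2, 10/3)
obs 3: x=0 → posterior Beta(5/2, 13/3)
obs 4: x=0 → posterior Beta(5/2, 16/3)
obs 5: x=1 → posterior Beta(7/2, 16/3)
obs 6: x=1 → posterior Beta(9/2, 16/3)
obs 7: x=1 → posterior Beta(11/2, 16/3)
obs 8: x=1 → posterior Beta(13/2, 16/3)

39/71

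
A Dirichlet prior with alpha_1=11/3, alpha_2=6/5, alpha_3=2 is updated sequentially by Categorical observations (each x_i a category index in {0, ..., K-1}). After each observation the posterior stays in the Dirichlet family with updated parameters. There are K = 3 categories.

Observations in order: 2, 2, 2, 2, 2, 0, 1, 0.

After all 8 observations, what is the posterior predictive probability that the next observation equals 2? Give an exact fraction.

105/223

obs 1: x=2 → posterior Dirichlet(11/3, 6/5, 3)
obs 2: x=2 → posterior Dirichlet(11/3, 6/5, 4)
obs 3: x=2 → posterior Dirichlet(11/3, 6/5, 5)
obs 4: x=2 → posterior Dirichlet(11/3, 6/5, 6)
obs 5: x=2 → posterior Dirichlet(11/3, 6/5, 7)
obs 6: x=0 → posterior Dirichlet(14/3, 6/5, 7)
obs 7: x=1 → posterior Dirichlet(14/3, 11/5, 7)
obs 8: x=0 → posterior Dirichlet(17/3, 11/5, 7)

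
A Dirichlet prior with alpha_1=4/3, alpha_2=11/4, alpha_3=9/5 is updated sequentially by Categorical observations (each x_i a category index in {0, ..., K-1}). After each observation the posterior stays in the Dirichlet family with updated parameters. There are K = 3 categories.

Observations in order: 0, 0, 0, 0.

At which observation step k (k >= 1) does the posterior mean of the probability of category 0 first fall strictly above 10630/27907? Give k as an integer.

k = 2

obs 1: x=0 → posterior Dirichlet(7/3, 11/4, 9/5)
obs 2: x=0 → posterior Dirichlet(10/3, 11/4, 9/5)
obs 3: x=0 → posterior Dirichlet(13/3, 11/4, 9/5)
obs 4: x=0 → posterior Dirichlet(16/3, 11/4, 9/5)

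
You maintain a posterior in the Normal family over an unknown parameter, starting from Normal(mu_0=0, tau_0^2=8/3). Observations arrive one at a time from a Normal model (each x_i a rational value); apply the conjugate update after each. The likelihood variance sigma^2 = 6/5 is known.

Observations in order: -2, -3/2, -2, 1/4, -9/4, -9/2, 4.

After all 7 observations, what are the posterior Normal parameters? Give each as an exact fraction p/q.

mu_0=-160/149, tau_0^2=24/149

obs 1: x=-2 → posterior Normal(-40/29, 24/29)
obs 2: x=-3/2 → posterior Normal(-10/7, 24/49)
obs 3: x=-2 → posterior Normal(-110/69, 8/23)
obs 4: x=1/4 → posterior Normal(-105/89, 24/89)
obs 5: x=-9/4 → posterior Normal(-150/109, 24/109)
obs 6: x=-9/2 → posterior Normal(-80/43, 8/43)
obs 7: x=4 → posterior Normal(-160/149, 24/149)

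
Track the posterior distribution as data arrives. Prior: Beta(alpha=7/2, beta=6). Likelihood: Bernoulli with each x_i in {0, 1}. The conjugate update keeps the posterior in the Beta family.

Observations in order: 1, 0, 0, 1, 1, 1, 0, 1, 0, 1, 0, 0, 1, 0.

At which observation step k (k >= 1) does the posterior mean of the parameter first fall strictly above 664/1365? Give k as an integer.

k = 10

obs 1: x=1 → posterior Beta(9/2, 6)
obs 2: x=0 → posterior Beta(9/2, 7)
obs 3: x=0 → posterior Beta(9/2, 8)
obs 4: x=1 → posterior Beta(11/2, 8)
obs 5: x=1 → posterior Beta(13/2, 8)
obs 6: x=1 → posterior Beta(15/2, 8)
obs 7: x=0 → posterior Beta(15/2, 9)
obs 8: x=1 → posterior Beta(17/2, 9)
obs 9: x=0 → posterior Beta(17/2, 10)
obs 10: x=1 → posterior Beta(19/2, 10)
obs 11: x=0 → posterior Beta(19/2, 11)
obs 12: x=0 → posterior Beta(19/2, 12)
obs 13: x=1 → posterior Beta(21/2, 12)
obs 14: x=0 → posterior Beta(21/2, 13)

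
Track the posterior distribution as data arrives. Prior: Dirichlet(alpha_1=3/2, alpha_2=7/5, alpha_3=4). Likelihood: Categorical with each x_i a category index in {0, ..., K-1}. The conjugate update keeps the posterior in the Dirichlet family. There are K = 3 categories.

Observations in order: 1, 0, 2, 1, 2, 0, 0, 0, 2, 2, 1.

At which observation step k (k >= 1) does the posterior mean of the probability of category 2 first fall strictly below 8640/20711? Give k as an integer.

obs 1: x=1 → posterior Dirichlet(3/2, 12/5, 4)
obs 2: x=0 → posterior Dirichlet(5/2, 12/5, 4)
obs 3: x=2 → posterior Dirichlet(5/2, 12/5, 5)
obs 4: x=1 → posterior Dirichlet(5/2, 17/5, 5)
obs 5: x=2 → posterior Dirichlet(5/2, 17/5, 6)
obs 6: x=0 → posterior Dirichlet(7/2, 17/5, 6)
obs 7: x=0 → posterior Dirichlet(9/2, 17/5, 6)
obs 8: x=0 → posterior Dirichlet(11/2, 17/5, 6)
obs 9: x=2 → posterior Dirichlet(11/2, 17/5, 7)
obs 10: x=2 → posterior Dirichlet(11/2, 17/5, 8)
obs 11: x=1 → posterior Dirichlet(11/2, 22/5, 8)

k = 8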